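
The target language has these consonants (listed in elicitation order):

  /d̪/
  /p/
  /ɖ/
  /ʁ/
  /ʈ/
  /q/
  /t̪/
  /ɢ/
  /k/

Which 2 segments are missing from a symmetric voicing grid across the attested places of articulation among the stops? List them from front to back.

bilabial: voiceless /p/, voiced —.
dental: voiceless /t̪/, voiced /d̪/.
retroflex: voiceless /ʈ/, voiced /ɖ/.
velar: voiceless /k/, voiced —.
uvular: voiceless /q/, voiced /ɢ/.
Gaps, from front to back: bilabial lacks voiced (/b/); velar lacks voiced (/ɡ/).

/b/, /ɡ/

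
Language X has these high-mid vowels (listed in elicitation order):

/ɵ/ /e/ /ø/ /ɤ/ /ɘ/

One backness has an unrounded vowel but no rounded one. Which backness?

back

Unrounded: /e/ (front), /ɘ/ (central), /ɤ/ (back).
Rounded: /ø/ (front), /ɵ/ (central).
Every backness has a rounded member except back, where /o/ would be expected.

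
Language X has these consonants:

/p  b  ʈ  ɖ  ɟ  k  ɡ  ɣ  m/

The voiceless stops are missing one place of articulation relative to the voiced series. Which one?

place of articulation  voiceless  voiced  
bilabial          p         b       
retroflex         ʈ         ɖ       
palatal           —         ɟ       
velar             k         ɡ       
Every place of articulation has a voiceless member except palatal, where /c/ would be expected.

palatal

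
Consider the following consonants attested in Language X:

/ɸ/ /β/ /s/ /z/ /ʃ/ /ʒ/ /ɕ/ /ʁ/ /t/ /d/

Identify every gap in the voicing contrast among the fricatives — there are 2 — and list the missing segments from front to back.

Voiceless: /ɸ/ (bilabial), /s/ (alveolar), /ʃ/ (postalveolar), /ɕ/ (alveolo-palatal).
Voiced: /β/ (bilabial), /z/ (alveolar), /ʒ/ (postalveolar), /ʁ/ (uvular).
Gaps, from front to back: alveolo-palatal lacks voiced (/ʑ/); uvular lacks voiceless (/χ/).

/ʑ/, /χ/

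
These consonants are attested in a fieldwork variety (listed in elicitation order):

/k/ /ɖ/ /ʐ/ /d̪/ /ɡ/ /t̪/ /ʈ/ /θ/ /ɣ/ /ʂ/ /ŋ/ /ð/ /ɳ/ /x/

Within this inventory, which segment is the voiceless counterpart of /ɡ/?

/k/

/ɡ/ is a voiced velar stop.
The voiceless counterpart is a voiceless velar stop — in this inventory, /k/.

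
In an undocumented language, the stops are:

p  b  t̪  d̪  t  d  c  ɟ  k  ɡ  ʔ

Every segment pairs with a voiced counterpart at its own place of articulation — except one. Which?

Bilabial: /p/ ~ /b/
Dental: /t̪/ ~ /d̪/
Alveolar: /t/ ~ /d/
Palatal: /c/ ~ /ɟ/
Velar: /k/ ~ /ɡ/
Glottal: only /ʔ/ (voiceless); no voiced partner.
So /ʔ/ is the unpaired segment.

/ʔ/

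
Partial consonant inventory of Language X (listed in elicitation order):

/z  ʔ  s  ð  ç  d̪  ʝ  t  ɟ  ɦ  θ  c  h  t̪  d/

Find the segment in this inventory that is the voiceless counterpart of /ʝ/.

/ʝ/ is a voiced palatal fricative.
The voiceless counterpart is a voiceless palatal fricative — in this inventory, /ç/.

/ç/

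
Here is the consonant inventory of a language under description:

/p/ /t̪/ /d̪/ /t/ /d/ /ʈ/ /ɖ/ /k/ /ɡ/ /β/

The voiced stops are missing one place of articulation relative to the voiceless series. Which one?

bilabial

place of articulation  voiceless  voiced  
bilabial          p         —       
dental            t̪        d̪      
alveolar          t         d       
retroflex         ʈ         ɖ       
velar             k         ɡ       
Every place of articulation has a voiced member except bilabial, where /b/ would be expected.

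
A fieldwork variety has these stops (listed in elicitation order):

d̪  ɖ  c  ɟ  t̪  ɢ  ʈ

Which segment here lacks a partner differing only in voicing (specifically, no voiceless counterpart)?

/ɢ/

Dental: /t̪/ ~ /d̪/
Retroflex: /ʈ/ ~ /ɖ/
Palatal: /c/ ~ /ɟ/
Uvular: only /ɢ/ (voiced); no voiceless partner.
So /ɢ/ is the unpaired segment.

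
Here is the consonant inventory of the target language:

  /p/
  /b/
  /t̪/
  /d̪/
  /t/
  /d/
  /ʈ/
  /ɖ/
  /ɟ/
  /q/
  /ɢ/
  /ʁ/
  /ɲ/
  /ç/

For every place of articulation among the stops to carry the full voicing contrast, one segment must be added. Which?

bilabial: voiceless /p/, voiced /b/.
dental: voiceless /t̪/, voiced /d̪/.
alveolar: voiceless /t/, voiced /d/.
retroflex: voiceless /ʈ/, voiced /ɖ/.
palatal: voiceless —, voiced /ɟ/.
uvular: voiceless /q/, voiced /ɢ/.
The palatal row has no voiceless member, so the gap is the voiceless palatal stop /c/.

/c/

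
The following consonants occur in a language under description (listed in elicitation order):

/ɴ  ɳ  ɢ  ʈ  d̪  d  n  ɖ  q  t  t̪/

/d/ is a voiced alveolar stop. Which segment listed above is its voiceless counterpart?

/t/

The voiceless counterpart is a voiceless alveolar stop — in this inventory, /t/.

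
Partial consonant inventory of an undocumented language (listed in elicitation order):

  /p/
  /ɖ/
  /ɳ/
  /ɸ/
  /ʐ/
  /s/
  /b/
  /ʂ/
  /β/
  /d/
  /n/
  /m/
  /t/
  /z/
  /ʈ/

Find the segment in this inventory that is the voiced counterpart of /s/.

/z/

/s/ is a voiceless alveolar fricative.
The voiced counterpart is a voiced alveolar fricative — in this inventory, /z/.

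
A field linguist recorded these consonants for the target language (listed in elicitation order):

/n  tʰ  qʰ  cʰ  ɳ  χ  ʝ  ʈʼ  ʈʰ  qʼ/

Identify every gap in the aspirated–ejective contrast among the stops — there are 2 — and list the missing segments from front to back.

place of articulation  aspirated  ejective
alveolar          tʰ        —       
retroflex         ʈʰ        ʈʼ      
palatal           cʰ        —       
uvular            qʰ        qʼ      
Gaps, from front to back: alveolar lacks ejective (/tʼ/); palatal lacks ejective (/cʼ/).

/tʼ/, /cʼ/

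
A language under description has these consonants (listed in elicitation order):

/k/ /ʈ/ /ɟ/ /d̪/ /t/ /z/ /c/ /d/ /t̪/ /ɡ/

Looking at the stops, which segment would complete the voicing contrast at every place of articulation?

/ɖ/

Voiceless: /t̪/ (dental), /t/ (alveolar), /ʈ/ (retroflex), /c/ (palatal), /k/ (velar).
Voiced: /d̪/ (dental), /d/ (alveolar), /ɟ/ (palatal), /ɡ/ (velar).
The retroflex row has no voiced member, so the gap is the voiced retroflex stop /ɖ/.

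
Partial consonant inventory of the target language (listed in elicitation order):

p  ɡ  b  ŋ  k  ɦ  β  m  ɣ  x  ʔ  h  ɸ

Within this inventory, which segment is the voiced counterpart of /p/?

/b/

/p/ is a voiceless bilabial stop.
The voiced counterpart is a voiced bilabial stop — in this inventory, /b/.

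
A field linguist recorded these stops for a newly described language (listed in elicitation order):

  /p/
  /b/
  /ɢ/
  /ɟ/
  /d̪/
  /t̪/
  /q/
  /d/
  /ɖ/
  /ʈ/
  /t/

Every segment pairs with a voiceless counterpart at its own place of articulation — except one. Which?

Bilabial: /p/ ~ /b/
Dental: /t̪/ ~ /d̪/
Alveolar: /t/ ~ /d/
Retroflex: /ʈ/ ~ /ɖ/
Uvular: /q/ ~ /ɢ/
Palatal: only /ɟ/ (voiced); no voiceless partner.
So /ɟ/ is the unpaired segment.

/ɟ/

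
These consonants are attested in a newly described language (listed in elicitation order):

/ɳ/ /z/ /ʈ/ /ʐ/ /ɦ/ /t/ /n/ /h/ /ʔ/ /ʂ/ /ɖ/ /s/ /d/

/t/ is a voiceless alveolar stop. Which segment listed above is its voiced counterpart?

/d/

The voiced counterpart is a voiced alveolar stop — in this inventory, /d/.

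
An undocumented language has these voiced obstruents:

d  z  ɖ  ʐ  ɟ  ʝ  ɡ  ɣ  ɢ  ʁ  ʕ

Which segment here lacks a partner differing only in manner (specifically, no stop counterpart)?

Alveolar: /d/ ~ /z/
Retroflex: /ɖ/ ~ /ʐ/
Palatal: /ɟ/ ~ /ʝ/
Velar: /ɡ/ ~ /ɣ/
Uvular: /ɢ/ ~ /ʁ/
Pharyngeal: only /ʕ/ (fricative); no stop partner.
So /ʕ/ is the unpaired segment.

/ʕ/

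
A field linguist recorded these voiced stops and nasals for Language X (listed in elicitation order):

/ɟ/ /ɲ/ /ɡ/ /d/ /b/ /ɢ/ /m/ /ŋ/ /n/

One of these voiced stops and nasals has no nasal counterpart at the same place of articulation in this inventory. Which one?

Bilabial: /b/ ~ /m/
Alveolar: /d/ ~ /n/
Palatal: /ɟ/ ~ /ɲ/
Velar: /ɡ/ ~ /ŋ/
Uvular: only /ɢ/ (oral stop); no nasal partner.
So /ɢ/ is the unpaired segment.

/ɢ/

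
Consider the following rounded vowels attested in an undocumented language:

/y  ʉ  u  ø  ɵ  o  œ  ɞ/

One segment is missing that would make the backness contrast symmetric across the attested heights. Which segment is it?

/ɔ/

Front: /y/ (high), /ø/ (high-mid), /œ/ (low-mid).
Central: /ʉ/ (high), /ɵ/ (high-mid), /ɞ/ (low-mid).
Back: /u/ (high), /o/ (high-mid).
The low-mid row has no back member, so the gap is the low-mid back rounded vowel /ɔ/.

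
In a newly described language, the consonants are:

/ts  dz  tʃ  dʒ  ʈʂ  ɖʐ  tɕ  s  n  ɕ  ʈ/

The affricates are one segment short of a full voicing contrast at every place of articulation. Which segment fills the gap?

place of articulation  voiceless  voiced  
alveolar          ts        dz      
postalveolar      tʃ        dʒ      
retroflex         ʈʂ        ɖʐ      
alveolo-palatal   tɕ        —       
The alveolo-palatal row has no voiced member, so the gap is the voiced alveolo-palatal affricate /dʑ/.

/dʑ/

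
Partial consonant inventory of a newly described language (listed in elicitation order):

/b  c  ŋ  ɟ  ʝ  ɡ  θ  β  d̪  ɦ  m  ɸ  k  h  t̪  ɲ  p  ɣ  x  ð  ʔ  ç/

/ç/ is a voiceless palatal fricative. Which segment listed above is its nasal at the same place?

The nasal at the same place is a palatal nasal — in this inventory, /ɲ/.

/ɲ/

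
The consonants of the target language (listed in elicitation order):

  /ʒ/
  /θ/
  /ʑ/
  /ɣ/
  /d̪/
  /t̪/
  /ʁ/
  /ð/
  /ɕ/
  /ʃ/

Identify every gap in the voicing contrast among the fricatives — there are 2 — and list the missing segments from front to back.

Voiceless: /θ/ (dental), /ʃ/ (postalveolar), /ɕ/ (alveolo-palatal).
Voiced: /ð/ (dental), /ʒ/ (postalveolar), /ʑ/ (alveolo-palatal), /ɣ/ (velar), /ʁ/ (uvular).
Gaps, from front to back: velar lacks voiceless (/x/); uvular lacks voiceless (/χ/).

/x/, /χ/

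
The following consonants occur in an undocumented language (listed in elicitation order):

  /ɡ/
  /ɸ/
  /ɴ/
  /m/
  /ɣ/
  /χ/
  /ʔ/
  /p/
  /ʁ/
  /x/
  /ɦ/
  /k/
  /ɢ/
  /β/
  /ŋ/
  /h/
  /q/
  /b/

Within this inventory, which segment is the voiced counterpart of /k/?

/k/ is a voiceless velar stop.
The voiced counterpart is a voiced velar stop — in this inventory, /ɡ/.

/ɡ/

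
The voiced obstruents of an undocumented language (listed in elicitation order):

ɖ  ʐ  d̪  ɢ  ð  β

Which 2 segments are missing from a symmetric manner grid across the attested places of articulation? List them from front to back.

Stop: /d̪/ (dental), /ɖ/ (retroflex), /ɢ/ (uvular).
Fricative: /β/ (bilabial), /ð/ (dental), /ʐ/ (retroflex).
Gaps, from front to back: bilabial lacks stop (/b/); uvular lacks fricative (/ʁ/).

/b/, /ʁ/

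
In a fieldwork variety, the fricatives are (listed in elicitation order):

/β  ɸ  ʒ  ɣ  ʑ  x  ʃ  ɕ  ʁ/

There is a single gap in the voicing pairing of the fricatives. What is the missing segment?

/χ/

Voiceless: /ɸ/ (bilabial), /ʃ/ (postalveolar), /ɕ/ (alveolo-palatal), /x/ (velar).
Voiced: /β/ (bilabial), /ʒ/ (postalveolar), /ʑ/ (alveolo-palatal), /ɣ/ (velar), /ʁ/ (uvular).
The uvular row has no voiceless member, so the gap is the voiceless uvular fricative /χ/.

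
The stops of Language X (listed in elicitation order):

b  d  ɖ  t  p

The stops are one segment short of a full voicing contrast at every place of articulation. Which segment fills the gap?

/ʈ/

bilabial: voiceless /p/, voiced /b/.
alveolar: voiceless /t/, voiced /d/.
retroflex: voiceless —, voiced /ɖ/.
The retroflex row has no voiceless member, so the gap is the voiceless retroflex stop /ʈ/.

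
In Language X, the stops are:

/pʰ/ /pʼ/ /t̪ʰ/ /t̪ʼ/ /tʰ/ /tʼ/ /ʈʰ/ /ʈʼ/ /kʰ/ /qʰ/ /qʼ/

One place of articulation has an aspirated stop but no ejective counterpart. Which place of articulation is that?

place of articulation  aspirated  ejective
bilabial          pʰ        pʼ      
dental            t̪ʰ       t̪ʼ     
alveolar          tʰ        tʼ      
retroflex         ʈʰ        ʈʼ      
velar             kʰ        —       
uvular            qʰ        qʼ      
Every place of articulation has an ejective member except velar, where /kʼ/ would be expected.

velar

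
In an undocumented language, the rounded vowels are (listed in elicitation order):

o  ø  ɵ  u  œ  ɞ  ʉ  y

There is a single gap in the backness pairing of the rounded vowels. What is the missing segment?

/ɔ/

high: front /y/, central /ʉ/, back /u/.
high-mid: front /ø/, central /ɵ/, back /o/.
low-mid: front /œ/, central /ɞ/, back —.
The low-mid row has no back member, so the gap is the low-mid back rounded vowel /ɔ/.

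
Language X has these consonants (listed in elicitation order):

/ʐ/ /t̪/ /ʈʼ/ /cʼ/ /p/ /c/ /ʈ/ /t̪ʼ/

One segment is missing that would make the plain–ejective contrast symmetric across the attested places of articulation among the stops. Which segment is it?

bilabial: plain /p/, ejective —.
dental: plain /t̪/, ejective /t̪ʼ/.
retroflex: plain /ʈ/, ejective /ʈʼ/.
palatal: plain /c/, ejective /cʼ/.
The bilabial row has no ejective member, so the gap is the ejective bilabial stop /pʼ/.

/pʼ/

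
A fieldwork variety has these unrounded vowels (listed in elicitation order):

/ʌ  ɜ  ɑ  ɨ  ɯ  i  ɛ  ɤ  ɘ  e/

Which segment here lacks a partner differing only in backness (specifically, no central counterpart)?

High: /i/ ~ /ɨ/ ~ /ɯ/
High-mid: /e/ ~ /ɘ/ ~ /ɤ/
Low-mid: /ɛ/ ~ /ɜ/ ~ /ʌ/
Low: only /ɑ/ (back); no central partner.
So /ɑ/ is the unpaired segment.

/ɑ/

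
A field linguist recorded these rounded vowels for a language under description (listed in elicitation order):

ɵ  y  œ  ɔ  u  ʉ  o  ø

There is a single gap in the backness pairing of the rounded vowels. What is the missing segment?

Front: /y/ (high), /ø/ (high-mid), /œ/ (low-mid).
Central: /ʉ/ (high), /ɵ/ (high-mid).
Back: /u/ (high), /o/ (high-mid), /ɔ/ (low-mid).
The low-mid row has no central member, so the gap is the low-mid central rounded vowel /ɞ/.

/ɞ/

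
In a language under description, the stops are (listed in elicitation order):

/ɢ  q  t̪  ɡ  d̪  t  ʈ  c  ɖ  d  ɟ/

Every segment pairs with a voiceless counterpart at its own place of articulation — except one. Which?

/ɡ/

Dental: /t̪/ ~ /d̪/
Alveolar: /t/ ~ /d/
Retroflex: /ʈ/ ~ /ɖ/
Palatal: /c/ ~ /ɟ/
Uvular: /q/ ~ /ɢ/
Velar: only /ɡ/ (voiced); no voiceless partner.
So /ɡ/ is the unpaired segment.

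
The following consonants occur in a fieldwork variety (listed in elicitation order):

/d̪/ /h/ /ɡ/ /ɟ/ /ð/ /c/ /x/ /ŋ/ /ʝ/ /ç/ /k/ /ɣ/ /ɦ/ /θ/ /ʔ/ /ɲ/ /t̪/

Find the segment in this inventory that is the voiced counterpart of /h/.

/ɦ/

/h/ is a voiceless glottal fricative.
The voiced counterpart is a voiced glottal fricative — in this inventory, /ɦ/.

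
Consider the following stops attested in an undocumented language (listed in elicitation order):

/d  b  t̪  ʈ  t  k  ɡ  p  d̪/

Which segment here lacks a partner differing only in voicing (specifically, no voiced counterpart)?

/ʈ/

Bilabial: /p/ ~ /b/
Dental: /t̪/ ~ /d̪/
Alveolar: /t/ ~ /d/
Velar: /k/ ~ /ɡ/
Retroflex: only /ʈ/ (voiceless); no voiced partner.
So /ʈ/ is the unpaired segment.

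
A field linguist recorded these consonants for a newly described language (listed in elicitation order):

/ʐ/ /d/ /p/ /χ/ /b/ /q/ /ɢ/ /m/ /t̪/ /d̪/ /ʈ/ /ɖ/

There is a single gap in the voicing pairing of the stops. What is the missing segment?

/t/

bilabial: voiceless /p/, voiced /b/.
dental: voiceless /t̪/, voiced /d̪/.
alveolar: voiceless —, voiced /d/.
retroflex: voiceless /ʈ/, voiced /ɖ/.
uvular: voiceless /q/, voiced /ɢ/.
The alveolar row has no voiceless member, so the gap is the voiceless alveolar stop /t/.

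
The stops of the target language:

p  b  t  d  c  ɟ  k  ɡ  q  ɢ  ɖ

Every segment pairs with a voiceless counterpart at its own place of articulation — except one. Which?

Bilabial: /p/ ~ /b/
Alveolar: /t/ ~ /d/
Palatal: /c/ ~ /ɟ/
Velar: /k/ ~ /ɡ/
Uvular: /q/ ~ /ɢ/
Retroflex: only /ɖ/ (voiced); no voiceless partner.
So /ɖ/ is the unpaired segment.

/ɖ/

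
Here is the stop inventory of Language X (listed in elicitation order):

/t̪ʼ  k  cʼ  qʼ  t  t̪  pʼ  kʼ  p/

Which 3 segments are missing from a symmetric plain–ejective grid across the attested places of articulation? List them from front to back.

/tʼ/, /c/, /q/

place of articulation  plain     ejective
bilabial          p         pʼ      
dental            t̪        t̪ʼ     
alveolar          t         —       
palatal           —         cʼ      
velar             k         kʼ      
uvular            —         qʼ      
Gaps, from front to back: alveolar lacks ejective (/tʼ/); palatal lacks plain (/c/); uvular lacks plain (/q/).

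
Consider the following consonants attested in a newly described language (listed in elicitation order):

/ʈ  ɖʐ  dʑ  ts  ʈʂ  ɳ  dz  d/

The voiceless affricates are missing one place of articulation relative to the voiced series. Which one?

alveolar: voiceless /ts/, voiced /dz/.
retroflex: voiceless /ʈʂ/, voiced /ɖʐ/.
alveolo-palatal: voiceless —, voiced /dʑ/.
Every place of articulation has a voiceless member except alveolo-palatal, where /tɕ/ would be expected.

alveolo-palatal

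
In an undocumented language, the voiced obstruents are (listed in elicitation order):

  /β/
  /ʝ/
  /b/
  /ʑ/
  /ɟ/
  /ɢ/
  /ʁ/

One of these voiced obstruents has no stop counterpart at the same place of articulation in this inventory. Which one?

Bilabial: /b/ ~ /β/
Palatal: /ɟ/ ~ /ʝ/
Uvular: /ɢ/ ~ /ʁ/
Alveolo-palatal: only /ʑ/ (fricative); no stop partner.
So /ʑ/ is the unpaired segment.

/ʑ/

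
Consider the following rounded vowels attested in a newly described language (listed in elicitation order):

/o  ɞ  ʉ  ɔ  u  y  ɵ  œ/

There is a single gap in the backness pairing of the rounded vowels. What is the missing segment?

height            front     central   back    
high              y         ʉ         u       
high-mid          —         ɵ         o       
low-mid           œ         ɞ         ɔ       
The high-mid row has no front member, so the gap is the high-mid front rounded vowel /ø/.

/ø/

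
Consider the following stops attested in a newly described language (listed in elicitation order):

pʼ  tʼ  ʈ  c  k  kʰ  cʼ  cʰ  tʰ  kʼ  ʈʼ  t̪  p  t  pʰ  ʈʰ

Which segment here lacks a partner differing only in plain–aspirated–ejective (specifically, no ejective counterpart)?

Bilabial: /p/ ~ /pʰ/ ~ /pʼ/
Alveolar: /t/ ~ /tʰ/ ~ /tʼ/
Retroflex: /ʈ/ ~ /ʈʰ/ ~ /ʈʼ/
Palatal: /c/ ~ /cʰ/ ~ /cʼ/
Velar: /k/ ~ /kʰ/ ~ /kʼ/
Dental: only /t̪/ (plain); no ejective partner.
So /t̪/ is the unpaired segment.

/t̪/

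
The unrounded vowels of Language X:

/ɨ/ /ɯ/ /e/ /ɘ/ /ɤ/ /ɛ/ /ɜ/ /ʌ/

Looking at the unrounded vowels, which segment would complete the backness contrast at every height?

/i/

Front: /e/ (high-mid), /ɛ/ (low-mid).
Central: /ɨ/ (high), /ɘ/ (high-mid), /ɜ/ (low-mid).
Back: /ɯ/ (high), /ɤ/ (high-mid), /ʌ/ (low-mid).
The high row has no front member, so the gap is the high front unrounded vowel /i/.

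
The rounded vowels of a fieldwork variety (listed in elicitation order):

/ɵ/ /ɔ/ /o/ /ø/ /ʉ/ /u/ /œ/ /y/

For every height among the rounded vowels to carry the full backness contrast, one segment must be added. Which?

height            front     central   back    
high              y         ʉ         u       
high-mid          ø         ɵ         o       
low-mid           œ         —         ɔ       
The low-mid row has no central member, so the gap is the low-mid central rounded vowel /ɞ/.

/ɞ/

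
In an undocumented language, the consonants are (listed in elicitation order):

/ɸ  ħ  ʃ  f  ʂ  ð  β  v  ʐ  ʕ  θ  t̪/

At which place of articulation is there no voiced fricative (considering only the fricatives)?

postalveolar

Voiceless: /ɸ/ (bilabial), /f/ (labiodental), /θ/ (dental), /ʃ/ (postalveolar), /ʂ/ (retroflex), /ħ/ (pharyngeal).
Voiced: /β/ (bilabial), /v/ (labiodental), /ð/ (dental), /ʐ/ (retroflex), /ʕ/ (pharyngeal).
Every place of articulation has a voiced member except postalveolar, where /ʒ/ would be expected.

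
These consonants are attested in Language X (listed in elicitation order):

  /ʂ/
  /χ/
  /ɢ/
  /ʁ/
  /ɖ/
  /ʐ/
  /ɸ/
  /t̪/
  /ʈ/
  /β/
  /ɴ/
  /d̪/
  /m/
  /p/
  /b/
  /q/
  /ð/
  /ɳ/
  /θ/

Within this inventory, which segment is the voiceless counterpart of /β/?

/β/ is a voiced bilabial fricative.
The voiceless counterpart is a voiceless bilabial fricative — in this inventory, /ɸ/.

/ɸ/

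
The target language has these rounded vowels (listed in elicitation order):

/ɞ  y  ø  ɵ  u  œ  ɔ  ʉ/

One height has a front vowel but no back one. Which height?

high-mid

Front: /y/ (high), /ø/ (high-mid), /œ/ (low-mid).
Central: /ʉ/ (high), /ɵ/ (high-mid), /ɞ/ (low-mid).
Back: /u/ (high), /ɔ/ (low-mid).
Every height has a back member except high-mid, where /o/ would be expected.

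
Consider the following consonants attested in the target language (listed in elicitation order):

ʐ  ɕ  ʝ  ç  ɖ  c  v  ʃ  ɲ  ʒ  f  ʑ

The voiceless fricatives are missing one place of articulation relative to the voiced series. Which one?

retroflex

labiodental: voiceless /f/, voiced /v/.
postalveolar: voiceless /ʃ/, voiced /ʒ/.
retroflex: voiceless —, voiced /ʐ/.
alveolo-palatal: voiceless /ɕ/, voiced /ʑ/.
palatal: voiceless /ç/, voiced /ʝ/.
Every place of articulation has a voiceless member except retroflex, where /ʂ/ would be expected.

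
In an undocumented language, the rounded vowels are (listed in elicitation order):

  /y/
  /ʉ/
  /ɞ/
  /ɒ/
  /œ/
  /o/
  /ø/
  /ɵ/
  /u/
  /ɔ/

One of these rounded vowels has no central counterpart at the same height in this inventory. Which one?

/ɒ/

High: /y/ ~ /ʉ/ ~ /u/
High-mid: /ø/ ~ /ɵ/ ~ /o/
Low-mid: /œ/ ~ /ɞ/ ~ /ɔ/
Low: only /ɒ/ (back); no central partner.
So /ɒ/ is the unpaired segment.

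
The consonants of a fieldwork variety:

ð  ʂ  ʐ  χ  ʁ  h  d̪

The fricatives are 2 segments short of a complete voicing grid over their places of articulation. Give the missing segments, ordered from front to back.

dental: voiceless —, voiced /ð/.
retroflex: voiceless /ʂ/, voiced /ʐ/.
uvular: voiceless /χ/, voiced /ʁ/.
glottal: voiceless /h/, voiced —.
Gaps, from front to back: dental lacks voiceless (/θ/); glottal lacks voiced (/ɦ/).

/θ/, /ɦ/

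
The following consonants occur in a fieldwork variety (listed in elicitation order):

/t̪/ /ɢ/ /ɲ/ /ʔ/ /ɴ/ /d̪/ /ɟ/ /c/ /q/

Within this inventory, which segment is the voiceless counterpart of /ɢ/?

/q/

/ɢ/ is a voiced uvular stop.
The voiceless counterpart is a voiceless uvular stop — in this inventory, /q/.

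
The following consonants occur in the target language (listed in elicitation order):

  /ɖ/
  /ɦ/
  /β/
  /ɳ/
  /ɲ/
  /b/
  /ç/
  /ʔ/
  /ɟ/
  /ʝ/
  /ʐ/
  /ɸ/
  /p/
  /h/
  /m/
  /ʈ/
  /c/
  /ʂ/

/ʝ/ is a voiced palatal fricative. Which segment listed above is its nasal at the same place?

The nasal at the same place is a palatal nasal — in this inventory, /ɲ/.

/ɲ/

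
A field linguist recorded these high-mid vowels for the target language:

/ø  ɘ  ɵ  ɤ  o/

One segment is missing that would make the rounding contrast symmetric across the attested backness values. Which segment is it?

front: unrounded —, rounded /ø/.
central: unrounded /ɘ/, rounded /ɵ/.
back: unrounded /ɤ/, rounded /o/.
The front row has no unrounded member, so the gap is the front unrounded vowel /e/.

/e/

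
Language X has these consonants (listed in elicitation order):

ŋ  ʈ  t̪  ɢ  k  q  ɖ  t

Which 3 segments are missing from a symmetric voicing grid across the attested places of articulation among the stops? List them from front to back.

/d̪/, /d/, /ɡ/

place of articulation  voiceless  voiced  
dental            t̪        —       
alveolar          t         —       
retroflex         ʈ         ɖ       
velar             k         —       
uvular            q         ɢ       
Gaps, from front to back: dental lacks voiced (/d̪/); alveolar lacks voiced (/d/); velar lacks voiced (/ɡ/).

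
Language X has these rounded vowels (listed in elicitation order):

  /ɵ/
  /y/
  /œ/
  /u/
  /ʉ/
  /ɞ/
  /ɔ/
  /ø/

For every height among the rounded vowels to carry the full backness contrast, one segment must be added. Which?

height            front     central   back    
high              y         ʉ         u       
high-mid          ø         ɵ         —       
low-mid           œ         ɞ         ɔ       
The high-mid row has no back member, so the gap is the high-mid back rounded vowel /o/.

/o/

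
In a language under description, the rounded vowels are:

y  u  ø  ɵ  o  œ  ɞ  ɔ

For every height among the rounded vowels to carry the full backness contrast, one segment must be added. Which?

/ʉ/

height            front     central   back    
high              y         —         u       
high-mid          ø         ɵ         o       
low-mid           œ         ɞ         ɔ       
The high row has no central member, so the gap is the high central rounded vowel /ʉ/.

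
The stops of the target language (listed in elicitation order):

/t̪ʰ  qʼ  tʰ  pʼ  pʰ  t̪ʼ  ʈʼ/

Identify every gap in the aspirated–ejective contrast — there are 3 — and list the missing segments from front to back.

bilabial: aspirated /pʰ/, ejective /pʼ/.
dental: aspirated /t̪ʰ/, ejective /t̪ʼ/.
alveolar: aspirated /tʰ/, ejective —.
retroflex: aspirated —, ejective /ʈʼ/.
uvular: aspirated —, ejective /qʼ/.
Gaps, from front to back: alveolar lacks ejective (/tʼ/); retroflex lacks aspirated (/ʈʰ/); uvular lacks aspirated (/qʰ/).

/tʼ/, /ʈʰ/, /qʰ/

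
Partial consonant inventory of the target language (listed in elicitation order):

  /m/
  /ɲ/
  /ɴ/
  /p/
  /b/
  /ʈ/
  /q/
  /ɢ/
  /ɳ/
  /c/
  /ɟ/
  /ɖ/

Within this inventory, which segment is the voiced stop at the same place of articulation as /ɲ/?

/ɟ/

/ɲ/ is a palatal nasal.
The voiced stop at the same place is a voiced palatal stop — in this inventory, /ɟ/.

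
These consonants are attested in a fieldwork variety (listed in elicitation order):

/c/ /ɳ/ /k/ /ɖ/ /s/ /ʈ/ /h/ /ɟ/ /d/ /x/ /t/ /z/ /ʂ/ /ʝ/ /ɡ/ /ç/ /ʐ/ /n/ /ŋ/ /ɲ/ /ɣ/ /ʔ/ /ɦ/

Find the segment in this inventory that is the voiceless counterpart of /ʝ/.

/ç/

/ʝ/ is a voiced palatal fricative.
The voiceless counterpart is a voiceless palatal fricative — in this inventory, /ç/.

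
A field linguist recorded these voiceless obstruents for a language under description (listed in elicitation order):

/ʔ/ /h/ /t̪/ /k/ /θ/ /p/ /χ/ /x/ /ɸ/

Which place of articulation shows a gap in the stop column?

Stop: /p/ (bilabial), /t̪/ (dental), /k/ (velar), /ʔ/ (glottal).
Fricative: /ɸ/ (bilabial), /θ/ (dental), /x/ (velar), /χ/ (uvular), /h/ (glottal).
Every place of articulation has a stop member except uvular, where /q/ would be expected.

uvular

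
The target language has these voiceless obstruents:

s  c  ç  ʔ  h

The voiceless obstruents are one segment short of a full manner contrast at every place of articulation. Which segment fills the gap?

place of articulation  stop      fricative
alveolar          —         s       
palatal           c         ç       
glottal           ʔ         h       
The alveolar row has no stop member, so the gap is the alveolar stop /t/.

/t/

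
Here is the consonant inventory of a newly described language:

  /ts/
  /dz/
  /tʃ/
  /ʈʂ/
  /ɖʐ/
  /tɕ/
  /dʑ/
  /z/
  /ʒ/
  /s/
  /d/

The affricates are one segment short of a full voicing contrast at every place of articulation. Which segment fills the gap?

alveolar: voiceless /ts/, voiced /dz/.
postalveolar: voiceless /tʃ/, voiced —.
retroflex: voiceless /ʈʂ/, voiced /ɖʐ/.
alveolo-palatal: voiceless /tɕ/, voiced /dʑ/.
The postalveolar row has no voiced member, so the gap is the voiced postalveolar affricate /dʒ/.

/dʒ/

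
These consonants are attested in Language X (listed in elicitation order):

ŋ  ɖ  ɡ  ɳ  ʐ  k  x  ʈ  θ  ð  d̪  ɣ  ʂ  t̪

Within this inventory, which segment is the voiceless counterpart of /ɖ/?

/ɖ/ is a voiced retroflex stop.
The voiceless counterpart is a voiceless retroflex stop — in this inventory, /ʈ/.

/ʈ/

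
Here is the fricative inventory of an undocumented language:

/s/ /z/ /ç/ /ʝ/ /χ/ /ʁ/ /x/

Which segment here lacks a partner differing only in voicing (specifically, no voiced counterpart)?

/x/

Alveolar: /s/ ~ /z/
Palatal: /ç/ ~ /ʝ/
Uvular: /χ/ ~ /ʁ/
Velar: only /x/ (voiceless); no voiced partner.
So /x/ is the unpaired segment.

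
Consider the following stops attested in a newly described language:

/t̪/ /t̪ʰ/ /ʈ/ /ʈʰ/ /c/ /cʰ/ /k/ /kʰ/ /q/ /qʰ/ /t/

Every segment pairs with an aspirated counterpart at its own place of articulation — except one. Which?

/t/

Dental: /t̪/ ~ /t̪ʰ/
Retroflex: /ʈ/ ~ /ʈʰ/
Palatal: /c/ ~ /cʰ/
Velar: /k/ ~ /kʰ/
Uvular: /q/ ~ /qʰ/
Alveolar: only /t/ (plain); no aspirated partner.
So /t/ is the unpaired segment.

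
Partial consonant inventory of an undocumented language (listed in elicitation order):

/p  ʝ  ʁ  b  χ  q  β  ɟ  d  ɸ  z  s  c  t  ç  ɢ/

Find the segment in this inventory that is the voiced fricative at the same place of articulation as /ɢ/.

/ʁ/

/ɢ/ is a voiced uvular stop.
The voiced fricative at the same place is a voiced uvular fricative — in this inventory, /ʁ/.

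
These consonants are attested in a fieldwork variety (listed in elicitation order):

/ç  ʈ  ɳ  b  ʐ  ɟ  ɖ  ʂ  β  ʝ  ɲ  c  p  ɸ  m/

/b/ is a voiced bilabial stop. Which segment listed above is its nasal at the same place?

/m/

The nasal at the same place is a bilabial nasal — in this inventory, /m/.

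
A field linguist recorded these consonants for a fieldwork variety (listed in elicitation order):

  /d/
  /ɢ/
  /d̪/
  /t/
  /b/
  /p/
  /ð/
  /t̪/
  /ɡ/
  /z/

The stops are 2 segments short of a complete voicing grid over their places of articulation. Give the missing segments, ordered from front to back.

place of articulation  voiceless  voiced  
bilabial          p         b       
dental            t̪        d̪      
alveolar          t         d       
velar             —         ɡ       
uvular            —         ɢ       
Gaps, from front to back: velar lacks voiceless (/k/); uvular lacks voiceless (/q/).

/k/, /q/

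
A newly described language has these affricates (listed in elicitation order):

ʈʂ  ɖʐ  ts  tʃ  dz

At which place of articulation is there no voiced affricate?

postalveolar

Voiceless: /ts/ (alveolar), /tʃ/ (postalveolar), /ʈʂ/ (retroflex).
Voiced: /dz/ (alveolar), /ɖʐ/ (retroflex).
Every place of articulation has a voiced member except postalveolar, where /dʒ/ would be expected.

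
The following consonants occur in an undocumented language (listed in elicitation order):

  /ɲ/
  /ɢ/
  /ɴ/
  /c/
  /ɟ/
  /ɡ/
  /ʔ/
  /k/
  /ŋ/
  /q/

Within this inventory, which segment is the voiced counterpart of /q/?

/ɢ/

/q/ is a voiceless uvular stop.
The voiced counterpart is a voiced uvular stop — in this inventory, /ɢ/.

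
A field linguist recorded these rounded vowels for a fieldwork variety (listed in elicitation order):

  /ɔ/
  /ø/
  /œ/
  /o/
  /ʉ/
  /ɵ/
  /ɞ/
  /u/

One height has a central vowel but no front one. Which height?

high

height            front     central   back    
high              —         ʉ         u       
high-mid          ø         ɵ         o       
low-mid           œ         ɞ         ɔ       
Every height has a front member except high, where /y/ would be expected.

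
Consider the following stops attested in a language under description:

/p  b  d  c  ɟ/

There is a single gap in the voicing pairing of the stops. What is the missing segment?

/t/

place of articulation  voiceless  voiced  
bilabial          p         b       
alveolar          —         d       
palatal           c         ɟ       
The alveolar row has no voiceless member, so the gap is the voiceless alveolar stop /t/.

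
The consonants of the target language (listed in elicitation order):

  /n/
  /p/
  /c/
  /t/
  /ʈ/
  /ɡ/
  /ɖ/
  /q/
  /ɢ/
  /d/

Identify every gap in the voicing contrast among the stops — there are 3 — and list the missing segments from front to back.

/b/, /ɟ/, /k/

bilabial: voiceless /p/, voiced —.
alveolar: voiceless /t/, voiced /d/.
retroflex: voiceless /ʈ/, voiced /ɖ/.
palatal: voiceless /c/, voiced —.
velar: voiceless —, voiced /ɡ/.
uvular: voiceless /q/, voiced /ɢ/.
Gaps, from front to back: bilabial lacks voiced (/b/); palatal lacks voiced (/ɟ/); velar lacks voiceless (/k/).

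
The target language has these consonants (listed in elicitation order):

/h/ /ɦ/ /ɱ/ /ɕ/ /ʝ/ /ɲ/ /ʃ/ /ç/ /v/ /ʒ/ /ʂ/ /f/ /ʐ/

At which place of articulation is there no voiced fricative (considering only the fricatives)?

alveolo-palatal

labiodental: voiceless /f/, voiced /v/.
postalveolar: voiceless /ʃ/, voiced /ʒ/.
retroflex: voiceless /ʂ/, voiced /ʐ/.
alveolo-palatal: voiceless /ɕ/, voiced —.
palatal: voiceless /ç/, voiced /ʝ/.
glottal: voiceless /h/, voiced /ɦ/.
Every place of articulation has a voiced member except alveolo-palatal, where /ʑ/ would be expected.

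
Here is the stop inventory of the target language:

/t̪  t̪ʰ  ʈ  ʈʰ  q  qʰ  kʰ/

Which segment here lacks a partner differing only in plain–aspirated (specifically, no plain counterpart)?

Dental: /t̪/ ~ /t̪ʰ/
Retroflex: /ʈ/ ~ /ʈʰ/
Uvular: /q/ ~ /qʰ/
Velar: only /kʰ/ (aspirated); no plain partner.
So /kʰ/ is the unpaired segment.

/kʰ/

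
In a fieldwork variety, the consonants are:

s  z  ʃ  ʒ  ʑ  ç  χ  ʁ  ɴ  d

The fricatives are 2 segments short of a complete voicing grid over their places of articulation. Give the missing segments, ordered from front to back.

/ɕ/, /ʝ/

place of articulation  voiceless  voiced  
alveolar          s         z       
postalveolar      ʃ         ʒ       
alveolo-palatal   —         ʑ       
palatal           ç         —       
uvular            χ         ʁ       
Gaps, from front to back: alveolo-palatal lacks voiceless (/ɕ/); palatal lacks voiced (/ʝ/).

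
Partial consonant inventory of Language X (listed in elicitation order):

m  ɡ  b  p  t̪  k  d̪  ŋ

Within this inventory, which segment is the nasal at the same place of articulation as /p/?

/p/ is a voiceless bilabial stop.
The nasal at the same place is a bilabial nasal — in this inventory, /m/.

/m/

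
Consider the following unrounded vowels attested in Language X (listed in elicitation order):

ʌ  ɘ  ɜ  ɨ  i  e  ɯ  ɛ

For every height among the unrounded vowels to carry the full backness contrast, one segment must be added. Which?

/ɤ/

high: front /i/, central /ɨ/, back /ɯ/.
high-mid: front /e/, central /ɘ/, back —.
low-mid: front /ɛ/, central /ɜ/, back /ʌ/.
The high-mid row has no back member, so the gap is the high-mid back unrounded vowel /ɤ/.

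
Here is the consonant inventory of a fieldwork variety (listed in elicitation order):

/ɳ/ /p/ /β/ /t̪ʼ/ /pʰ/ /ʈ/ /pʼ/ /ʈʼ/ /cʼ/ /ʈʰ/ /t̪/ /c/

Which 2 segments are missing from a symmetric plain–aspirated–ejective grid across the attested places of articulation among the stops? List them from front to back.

/t̪ʰ/, /cʰ/

place of articulation  plain     aspirated  ejective
bilabial          p         pʰ        pʼ      
dental            t̪        —         t̪ʼ     
retroflex         ʈ         ʈʰ        ʈʼ      
palatal           c         —         cʼ      
Gaps, from front to back: dental lacks aspirated (/t̪ʰ/); palatal lacks aspirated (/cʰ/).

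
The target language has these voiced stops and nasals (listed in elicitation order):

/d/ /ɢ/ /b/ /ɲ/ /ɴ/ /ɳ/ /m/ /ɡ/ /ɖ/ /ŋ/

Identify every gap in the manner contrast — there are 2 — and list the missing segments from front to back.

place of articulation  oral stop  nasal   
bilabial          b         m       
alveolar          d         —       
retroflex         ɖ         ɳ       
palatal           —         ɲ       
velar             ɡ         ŋ       
uvular            ɢ         ɴ       
Gaps, from front to back: alveolar lacks nasal (/n/); palatal lacks oral stop (/ɟ/).

/n/, /ɟ/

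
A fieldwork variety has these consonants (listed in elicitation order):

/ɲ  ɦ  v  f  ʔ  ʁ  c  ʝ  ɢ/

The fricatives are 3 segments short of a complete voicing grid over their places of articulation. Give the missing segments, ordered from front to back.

/ç/, /χ/, /h/

Voiceless: /f/ (labiodental).
Voiced: /v/ (labiodental), /ʝ/ (palatal), /ʁ/ (uvular), /ɦ/ (glottal).
Gaps, from front to back: palatal lacks voiceless (/ç/); uvular lacks voiceless (/χ/); glottal lacks voiceless (/h/).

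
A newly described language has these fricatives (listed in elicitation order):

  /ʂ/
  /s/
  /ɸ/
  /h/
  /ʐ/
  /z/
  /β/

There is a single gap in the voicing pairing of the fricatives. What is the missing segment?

/ɦ/

place of articulation  voiceless  voiced  
bilabial          ɸ         β       
alveolar          s         z       
retroflex         ʂ         ʐ       
glottal           h         —       
The glottal row has no voiced member, so the gap is the voiced glottal fricative /ɦ/.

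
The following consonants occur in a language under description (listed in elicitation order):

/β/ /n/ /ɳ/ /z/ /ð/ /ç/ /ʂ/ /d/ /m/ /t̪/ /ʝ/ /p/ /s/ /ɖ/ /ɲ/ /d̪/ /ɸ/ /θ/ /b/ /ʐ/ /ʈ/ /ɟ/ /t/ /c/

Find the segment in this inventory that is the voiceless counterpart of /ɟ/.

/c/

/ɟ/ is a voiced palatal stop.
The voiceless counterpart is a voiceless palatal stop — in this inventory, /c/.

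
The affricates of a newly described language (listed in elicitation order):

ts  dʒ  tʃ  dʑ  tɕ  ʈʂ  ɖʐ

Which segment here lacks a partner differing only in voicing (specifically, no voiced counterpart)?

/ts/

Postalveolar: /tʃ/ ~ /dʒ/
Retroflex: /ʈʂ/ ~ /ɖʐ/
Alveolo-palatal: /tɕ/ ~ /dʑ/
Alveolar: only /ts/ (voiceless); no voiced partner.
So /ts/ is the unpaired segment.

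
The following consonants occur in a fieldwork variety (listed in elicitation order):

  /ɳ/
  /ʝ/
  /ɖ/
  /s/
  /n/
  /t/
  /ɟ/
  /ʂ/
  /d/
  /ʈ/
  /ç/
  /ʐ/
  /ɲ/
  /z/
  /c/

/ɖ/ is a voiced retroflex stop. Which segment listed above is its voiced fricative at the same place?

/ʐ/

The voiced fricative at the same place is a voiced retroflex fricative — in this inventory, /ʐ/.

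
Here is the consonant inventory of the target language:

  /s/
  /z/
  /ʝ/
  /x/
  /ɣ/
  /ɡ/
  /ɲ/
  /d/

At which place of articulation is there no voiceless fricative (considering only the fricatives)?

palatal

Voiceless: /s/ (alveolar), /x/ (velar).
Voiced: /z/ (alveolar), /ʝ/ (palatal), /ɣ/ (velar).
Every place of articulation has a voiceless member except palatal, where /ç/ would be expected.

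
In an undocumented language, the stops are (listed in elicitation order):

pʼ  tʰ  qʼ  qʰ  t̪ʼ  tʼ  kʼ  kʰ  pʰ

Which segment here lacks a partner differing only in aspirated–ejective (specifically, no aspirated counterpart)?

Bilabial: /pʰ/ ~ /pʼ/
Alveolar: /tʰ/ ~ /tʼ/
Velar: /kʰ/ ~ /kʼ/
Uvular: /qʰ/ ~ /qʼ/
Dental: only /t̪ʼ/ (ejective); no aspirated partner.
So /t̪ʼ/ is the unpaired segment.

/t̪ʼ/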